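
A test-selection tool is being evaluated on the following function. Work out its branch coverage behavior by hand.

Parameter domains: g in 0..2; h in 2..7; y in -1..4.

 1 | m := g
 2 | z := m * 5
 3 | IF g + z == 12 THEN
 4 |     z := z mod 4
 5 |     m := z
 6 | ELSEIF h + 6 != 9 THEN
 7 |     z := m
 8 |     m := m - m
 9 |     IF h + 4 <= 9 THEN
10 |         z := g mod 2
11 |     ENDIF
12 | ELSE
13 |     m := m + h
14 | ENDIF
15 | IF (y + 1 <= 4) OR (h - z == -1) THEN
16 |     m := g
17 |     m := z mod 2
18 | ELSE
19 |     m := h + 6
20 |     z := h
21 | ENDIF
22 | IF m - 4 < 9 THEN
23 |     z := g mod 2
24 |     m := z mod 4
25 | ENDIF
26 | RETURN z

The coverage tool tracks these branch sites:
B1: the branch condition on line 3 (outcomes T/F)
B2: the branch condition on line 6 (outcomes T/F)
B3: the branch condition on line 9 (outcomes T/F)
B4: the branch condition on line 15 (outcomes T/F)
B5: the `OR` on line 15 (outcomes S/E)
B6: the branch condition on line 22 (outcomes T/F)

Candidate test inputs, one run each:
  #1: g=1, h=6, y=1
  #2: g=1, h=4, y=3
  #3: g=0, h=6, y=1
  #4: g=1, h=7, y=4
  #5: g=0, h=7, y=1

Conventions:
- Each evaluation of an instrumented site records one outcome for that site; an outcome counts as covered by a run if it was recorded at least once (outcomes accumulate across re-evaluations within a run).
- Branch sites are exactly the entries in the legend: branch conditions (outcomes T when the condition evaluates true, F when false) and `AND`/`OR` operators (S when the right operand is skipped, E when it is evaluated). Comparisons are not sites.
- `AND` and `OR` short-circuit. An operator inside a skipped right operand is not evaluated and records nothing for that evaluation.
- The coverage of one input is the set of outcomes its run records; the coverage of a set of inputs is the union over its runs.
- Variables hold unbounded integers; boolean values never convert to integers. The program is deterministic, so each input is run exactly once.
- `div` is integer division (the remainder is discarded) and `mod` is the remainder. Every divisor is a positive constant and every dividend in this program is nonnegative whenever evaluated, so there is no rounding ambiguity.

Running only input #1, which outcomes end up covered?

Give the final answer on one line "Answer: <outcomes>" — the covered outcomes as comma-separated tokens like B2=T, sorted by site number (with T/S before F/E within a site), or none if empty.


Running input #1 (g=1, h=6, y=1), event by event:
  B1->F, B2->T, B3->F, B5->S, B4->T, B6->T
deduplicating events, the covered set is: B1=F, B2=T, B3=F, B4=T, B5=S, B6=T
Answer: B1=F, B2=T, B3=F, B4=T, B5=S, B6=T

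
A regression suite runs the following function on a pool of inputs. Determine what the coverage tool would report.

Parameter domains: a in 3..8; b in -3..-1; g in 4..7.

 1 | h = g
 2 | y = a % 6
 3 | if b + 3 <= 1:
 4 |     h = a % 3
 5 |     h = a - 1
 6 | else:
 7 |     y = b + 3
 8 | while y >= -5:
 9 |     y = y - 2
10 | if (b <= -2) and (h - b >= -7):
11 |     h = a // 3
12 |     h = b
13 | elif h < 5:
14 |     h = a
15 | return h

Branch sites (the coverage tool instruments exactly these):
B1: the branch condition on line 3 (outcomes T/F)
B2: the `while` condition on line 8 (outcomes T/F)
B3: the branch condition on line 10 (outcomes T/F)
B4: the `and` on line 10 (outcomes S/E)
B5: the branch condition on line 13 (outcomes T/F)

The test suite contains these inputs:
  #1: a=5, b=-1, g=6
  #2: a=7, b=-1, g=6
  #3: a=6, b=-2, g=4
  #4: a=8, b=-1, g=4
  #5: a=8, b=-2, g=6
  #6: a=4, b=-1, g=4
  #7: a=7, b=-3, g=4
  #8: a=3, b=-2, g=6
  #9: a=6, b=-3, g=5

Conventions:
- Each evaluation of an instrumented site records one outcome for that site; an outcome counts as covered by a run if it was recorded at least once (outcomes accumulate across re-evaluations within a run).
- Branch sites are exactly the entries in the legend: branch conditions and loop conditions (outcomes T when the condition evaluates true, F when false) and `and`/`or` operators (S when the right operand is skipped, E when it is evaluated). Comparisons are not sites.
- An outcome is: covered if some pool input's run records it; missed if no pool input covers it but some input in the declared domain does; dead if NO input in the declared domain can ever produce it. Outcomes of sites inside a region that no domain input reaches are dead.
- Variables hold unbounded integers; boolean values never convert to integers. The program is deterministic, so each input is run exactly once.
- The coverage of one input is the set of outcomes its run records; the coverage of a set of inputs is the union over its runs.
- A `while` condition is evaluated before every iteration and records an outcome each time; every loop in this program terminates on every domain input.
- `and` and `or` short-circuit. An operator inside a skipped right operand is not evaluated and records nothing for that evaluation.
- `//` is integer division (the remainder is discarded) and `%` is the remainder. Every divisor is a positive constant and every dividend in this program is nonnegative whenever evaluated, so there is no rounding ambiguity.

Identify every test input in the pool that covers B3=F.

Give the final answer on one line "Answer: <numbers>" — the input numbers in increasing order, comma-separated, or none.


input #1 (a=5, b=-1, g=6): produces B3=F
input #2 (a=7, b=-1, g=6): produces B3=F
input #3 (a=6, b=-2, g=4): does not produce B3=F
input #4 (a=8, b=-1, g=4): produces B3=F
input #5 (a=8, b=-2, g=6): does not produce B3=F
input #6 (a=4, b=-1, g=4): produces B3=F
input #7 (a=7, b=-3, g=4): does not produce B3=F
input #8 (a=3, b=-2, g=6): does not produce B3=F
input #9 (a=6, b=-3, g=5): does not produce B3=F
Answer: 1, 2, 4, 6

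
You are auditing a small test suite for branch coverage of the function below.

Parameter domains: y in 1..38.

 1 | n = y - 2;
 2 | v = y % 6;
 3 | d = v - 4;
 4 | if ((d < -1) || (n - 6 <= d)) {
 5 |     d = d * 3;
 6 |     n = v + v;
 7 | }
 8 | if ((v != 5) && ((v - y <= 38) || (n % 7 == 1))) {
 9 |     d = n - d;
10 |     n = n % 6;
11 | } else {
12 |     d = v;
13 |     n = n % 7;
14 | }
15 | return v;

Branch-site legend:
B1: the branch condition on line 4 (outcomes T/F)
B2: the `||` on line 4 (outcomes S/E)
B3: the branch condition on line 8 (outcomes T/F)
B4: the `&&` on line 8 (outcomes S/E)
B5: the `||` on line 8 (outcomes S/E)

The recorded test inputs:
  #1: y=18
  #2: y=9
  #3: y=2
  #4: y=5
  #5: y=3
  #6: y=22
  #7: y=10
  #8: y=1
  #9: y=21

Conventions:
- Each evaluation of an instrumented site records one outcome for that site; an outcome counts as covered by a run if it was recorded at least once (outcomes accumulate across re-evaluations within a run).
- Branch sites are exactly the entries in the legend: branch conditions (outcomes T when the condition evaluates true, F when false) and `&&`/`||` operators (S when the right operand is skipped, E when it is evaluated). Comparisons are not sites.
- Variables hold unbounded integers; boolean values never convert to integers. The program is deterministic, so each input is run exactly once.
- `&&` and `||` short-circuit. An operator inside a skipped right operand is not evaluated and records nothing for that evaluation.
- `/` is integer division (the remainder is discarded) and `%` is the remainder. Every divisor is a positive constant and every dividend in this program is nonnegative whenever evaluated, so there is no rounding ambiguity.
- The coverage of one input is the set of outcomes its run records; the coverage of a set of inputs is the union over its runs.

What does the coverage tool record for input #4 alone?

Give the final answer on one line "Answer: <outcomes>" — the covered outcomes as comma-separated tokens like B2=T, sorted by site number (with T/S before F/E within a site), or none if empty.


Simulating input #4 (y=5) step by step:
  B2->E, B1->T, B4->S, B3->F
as a set, this run covers: B1=T, B2=E, B3=F, B4=S
Answer: B1=T, B2=E, B3=F, B4=S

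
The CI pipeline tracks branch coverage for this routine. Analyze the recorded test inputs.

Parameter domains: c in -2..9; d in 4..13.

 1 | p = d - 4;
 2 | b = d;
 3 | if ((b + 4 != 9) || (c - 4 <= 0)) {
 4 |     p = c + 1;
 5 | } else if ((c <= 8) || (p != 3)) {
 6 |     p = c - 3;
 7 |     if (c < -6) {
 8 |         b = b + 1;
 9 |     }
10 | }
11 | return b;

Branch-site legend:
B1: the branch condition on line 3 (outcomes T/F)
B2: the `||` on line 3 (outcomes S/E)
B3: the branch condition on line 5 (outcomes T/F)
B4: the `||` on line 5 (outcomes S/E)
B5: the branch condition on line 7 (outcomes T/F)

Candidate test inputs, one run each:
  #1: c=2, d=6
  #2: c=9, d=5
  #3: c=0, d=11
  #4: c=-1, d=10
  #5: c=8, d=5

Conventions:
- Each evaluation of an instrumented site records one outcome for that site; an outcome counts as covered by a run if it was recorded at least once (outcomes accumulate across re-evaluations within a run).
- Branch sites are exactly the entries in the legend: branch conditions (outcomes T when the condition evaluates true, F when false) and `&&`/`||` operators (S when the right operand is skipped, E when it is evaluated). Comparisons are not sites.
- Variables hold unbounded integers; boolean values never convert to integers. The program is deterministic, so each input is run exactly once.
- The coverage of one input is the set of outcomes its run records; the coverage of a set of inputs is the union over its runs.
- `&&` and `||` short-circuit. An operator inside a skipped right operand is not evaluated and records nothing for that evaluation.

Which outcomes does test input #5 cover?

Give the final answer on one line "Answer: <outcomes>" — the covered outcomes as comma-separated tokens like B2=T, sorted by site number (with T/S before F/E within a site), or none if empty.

Tracing the run of input #5 (c=8, d=5):
  B2->E, B1->F, B4->S, B3->T, B5->F
distinct outcomes covered: B1=F, B2=E, B3=T, B4=S, B5=F

Answer: B1=F, B2=E, B3=T, B4=S, B5=F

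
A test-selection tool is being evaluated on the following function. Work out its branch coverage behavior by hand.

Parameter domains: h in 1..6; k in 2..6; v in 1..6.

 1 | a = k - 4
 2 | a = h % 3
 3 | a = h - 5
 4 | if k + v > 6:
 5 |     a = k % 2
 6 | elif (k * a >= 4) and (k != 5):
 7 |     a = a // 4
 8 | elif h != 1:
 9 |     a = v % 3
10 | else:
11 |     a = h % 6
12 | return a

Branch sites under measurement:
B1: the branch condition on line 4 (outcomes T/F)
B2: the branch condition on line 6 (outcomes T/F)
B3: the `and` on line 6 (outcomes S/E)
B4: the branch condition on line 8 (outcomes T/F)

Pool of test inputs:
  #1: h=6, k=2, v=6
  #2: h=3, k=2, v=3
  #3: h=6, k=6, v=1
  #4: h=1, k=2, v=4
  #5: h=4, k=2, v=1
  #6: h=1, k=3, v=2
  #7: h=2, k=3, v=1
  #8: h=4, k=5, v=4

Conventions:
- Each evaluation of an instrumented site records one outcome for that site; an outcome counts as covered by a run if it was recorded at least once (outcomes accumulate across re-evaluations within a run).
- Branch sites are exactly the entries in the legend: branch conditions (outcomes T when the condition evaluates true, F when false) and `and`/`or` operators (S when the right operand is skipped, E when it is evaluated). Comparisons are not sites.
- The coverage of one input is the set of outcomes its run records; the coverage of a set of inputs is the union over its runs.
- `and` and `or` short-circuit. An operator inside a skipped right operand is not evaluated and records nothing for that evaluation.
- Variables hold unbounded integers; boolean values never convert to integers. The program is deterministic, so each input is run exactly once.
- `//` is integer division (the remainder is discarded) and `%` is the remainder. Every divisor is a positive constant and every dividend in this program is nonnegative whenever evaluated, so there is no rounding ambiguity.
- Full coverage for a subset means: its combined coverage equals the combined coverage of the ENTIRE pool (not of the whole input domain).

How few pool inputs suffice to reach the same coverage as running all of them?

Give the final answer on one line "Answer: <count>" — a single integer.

run #1 (h=6, k=2, v=6) records B1=T
run #2 (h=3, k=2, v=3) records B1=F, B2=F, B3=S, B4=T
run #3 (h=6, k=6, v=1) records B1=T
run #4 (h=1, k=2, v=4) records B1=F, B2=F, B3=S, B4=F
run #5 (h=4, k=2, v=1) records B1=F, B2=F, B3=S, B4=T
run #6 (h=1, k=3, v=2) records B1=F, B2=F, B3=S, B4=F
run #7 (h=2, k=3, v=1) records B1=F, B2=F, B3=S, B4=T
run #8 (h=4, k=5, v=4) records B1=T
together the pool reaches 6 outcomes: B1=T, B1=F, B2=F, B3=S, B4=T, B4=F
checked all size-1 subsets: none covers 6 outcomes (max 4/6)
checked all size-2 subsets: none covers 6 outcomes (max 5/6)
size 3: inputs {1, 2, 4} cover all 6 outcomes, and no lexicographically smaller subset of this size does

Answer: 3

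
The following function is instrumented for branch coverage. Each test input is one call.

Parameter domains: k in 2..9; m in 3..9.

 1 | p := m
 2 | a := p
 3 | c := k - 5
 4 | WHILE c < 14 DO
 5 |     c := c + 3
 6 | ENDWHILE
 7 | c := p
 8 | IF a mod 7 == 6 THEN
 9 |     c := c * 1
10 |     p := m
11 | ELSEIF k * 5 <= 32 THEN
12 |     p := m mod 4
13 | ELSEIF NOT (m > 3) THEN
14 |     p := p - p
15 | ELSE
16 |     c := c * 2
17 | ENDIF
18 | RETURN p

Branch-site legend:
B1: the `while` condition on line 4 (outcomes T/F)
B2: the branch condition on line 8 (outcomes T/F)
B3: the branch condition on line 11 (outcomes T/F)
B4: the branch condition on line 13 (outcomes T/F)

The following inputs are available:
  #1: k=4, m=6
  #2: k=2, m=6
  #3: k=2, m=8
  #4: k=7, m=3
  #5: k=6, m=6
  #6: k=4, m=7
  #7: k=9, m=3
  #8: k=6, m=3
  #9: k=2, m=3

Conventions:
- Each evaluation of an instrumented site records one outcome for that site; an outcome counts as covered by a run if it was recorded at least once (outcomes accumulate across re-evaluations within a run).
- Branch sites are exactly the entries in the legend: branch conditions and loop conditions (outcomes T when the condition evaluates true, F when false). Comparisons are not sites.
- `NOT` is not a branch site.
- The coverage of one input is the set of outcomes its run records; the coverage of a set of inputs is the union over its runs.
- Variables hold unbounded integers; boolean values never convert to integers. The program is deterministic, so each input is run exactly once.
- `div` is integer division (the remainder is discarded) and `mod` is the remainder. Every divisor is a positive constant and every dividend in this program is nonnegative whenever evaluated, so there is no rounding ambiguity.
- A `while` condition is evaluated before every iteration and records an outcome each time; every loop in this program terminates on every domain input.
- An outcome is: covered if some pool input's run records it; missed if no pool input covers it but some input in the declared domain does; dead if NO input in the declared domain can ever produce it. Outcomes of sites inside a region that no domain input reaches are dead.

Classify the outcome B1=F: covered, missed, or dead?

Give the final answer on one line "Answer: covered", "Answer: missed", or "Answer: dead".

B1=F is recorded by pool input(s) 1, 2, 3, 4, 5, 6, 7, 8, 9 -> covered

Answer: covered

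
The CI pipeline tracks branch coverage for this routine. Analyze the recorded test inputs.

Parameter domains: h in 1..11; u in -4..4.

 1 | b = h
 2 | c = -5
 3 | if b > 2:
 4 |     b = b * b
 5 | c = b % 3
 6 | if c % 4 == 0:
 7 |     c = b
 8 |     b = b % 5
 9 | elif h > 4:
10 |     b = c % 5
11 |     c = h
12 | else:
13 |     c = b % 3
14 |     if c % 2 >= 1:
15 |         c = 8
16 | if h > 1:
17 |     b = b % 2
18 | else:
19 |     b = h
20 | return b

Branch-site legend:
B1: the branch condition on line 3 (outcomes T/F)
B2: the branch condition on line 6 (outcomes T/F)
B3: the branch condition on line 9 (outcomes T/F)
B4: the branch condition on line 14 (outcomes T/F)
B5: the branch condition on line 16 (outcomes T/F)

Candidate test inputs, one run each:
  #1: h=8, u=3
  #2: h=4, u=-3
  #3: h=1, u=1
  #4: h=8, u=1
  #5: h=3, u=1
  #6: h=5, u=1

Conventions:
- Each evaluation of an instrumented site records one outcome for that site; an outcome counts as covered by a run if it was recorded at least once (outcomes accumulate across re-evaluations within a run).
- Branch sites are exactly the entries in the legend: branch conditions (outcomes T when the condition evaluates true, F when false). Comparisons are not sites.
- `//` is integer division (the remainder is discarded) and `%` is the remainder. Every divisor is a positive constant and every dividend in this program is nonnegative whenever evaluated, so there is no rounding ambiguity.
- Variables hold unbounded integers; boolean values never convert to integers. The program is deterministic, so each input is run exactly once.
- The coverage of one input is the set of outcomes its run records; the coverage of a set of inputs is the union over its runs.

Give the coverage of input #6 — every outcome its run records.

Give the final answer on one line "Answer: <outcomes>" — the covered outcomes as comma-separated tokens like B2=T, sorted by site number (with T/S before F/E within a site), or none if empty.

Running input #6 (h=5, u=1), event by event:
  B1->T, B2->F, B3->T, B5->T
distinct outcomes covered: B1=T, B2=F, B3=T, B5=T

Answer: B1=T, B2=F, B3=T, B5=T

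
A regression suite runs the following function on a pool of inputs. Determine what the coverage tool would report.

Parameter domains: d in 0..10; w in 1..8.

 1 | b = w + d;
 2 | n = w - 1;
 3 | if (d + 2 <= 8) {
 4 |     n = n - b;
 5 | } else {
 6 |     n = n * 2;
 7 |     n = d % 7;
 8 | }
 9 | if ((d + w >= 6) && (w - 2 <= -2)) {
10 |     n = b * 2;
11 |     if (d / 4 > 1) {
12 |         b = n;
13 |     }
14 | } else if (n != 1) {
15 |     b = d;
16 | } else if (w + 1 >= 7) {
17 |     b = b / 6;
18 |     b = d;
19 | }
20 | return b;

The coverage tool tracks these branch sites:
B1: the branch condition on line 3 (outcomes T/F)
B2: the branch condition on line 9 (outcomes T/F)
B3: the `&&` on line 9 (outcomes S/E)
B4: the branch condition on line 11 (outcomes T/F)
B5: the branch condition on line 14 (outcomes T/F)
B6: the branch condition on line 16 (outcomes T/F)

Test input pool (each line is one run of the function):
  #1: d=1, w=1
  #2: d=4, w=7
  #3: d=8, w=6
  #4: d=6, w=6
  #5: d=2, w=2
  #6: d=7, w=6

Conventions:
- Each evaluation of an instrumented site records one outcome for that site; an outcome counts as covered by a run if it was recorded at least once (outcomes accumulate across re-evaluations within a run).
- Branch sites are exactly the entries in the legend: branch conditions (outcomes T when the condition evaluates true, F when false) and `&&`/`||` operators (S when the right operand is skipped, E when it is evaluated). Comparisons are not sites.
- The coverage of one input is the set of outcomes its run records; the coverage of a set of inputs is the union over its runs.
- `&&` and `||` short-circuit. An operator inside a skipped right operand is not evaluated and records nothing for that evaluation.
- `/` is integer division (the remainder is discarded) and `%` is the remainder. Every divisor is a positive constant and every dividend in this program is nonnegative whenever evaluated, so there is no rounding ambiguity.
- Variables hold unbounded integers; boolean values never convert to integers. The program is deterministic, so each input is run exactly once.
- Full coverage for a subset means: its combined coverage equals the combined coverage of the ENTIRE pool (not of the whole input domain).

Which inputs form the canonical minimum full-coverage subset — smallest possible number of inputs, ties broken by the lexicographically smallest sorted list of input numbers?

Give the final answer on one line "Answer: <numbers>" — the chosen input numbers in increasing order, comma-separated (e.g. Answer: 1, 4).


#1 (d=1, w=1) -> B1->T, B3->S, B2->F, B5->T; covered: B1=T, B2=F, B3=S, B5=T
#2 (d=4, w=7) -> B1->T, B3->E, B2->F, B5->T; covered: B1=T, B2=F, B3=E, B5=T
#3 (d=8, w=6) -> B1->F, B3->E, B2->F, B5->F, B6->T; covered: B1=F, B2=F, B3=E, B5=F, B6=T
#4 (d=6, w=6) -> B1->T, B3->E, B2->F, B5->T; covered: B1=T, B2=F, B3=E, B5=T
#5 (d=2, w=2) -> B1->T, B3->S, B2->F, B5->T; covered: B1=T, B2=F, B3=S, B5=T
#6 (d=7, w=6) -> B1->F, B3->E, B2->F, B5->T; covered: B1=F, B2=F, B3=E, B5=T
pool-wide coverage (8 outcomes): B1=T, B1=F, B2=F, B3=S, B3=E, B5=T, B5=F, B6=T
every size-1 subset falls short of the 8 outcomes (best: 5/8)
the canonical winner is {1, 3}: size 2, full 8-outcome coverage, earliest index list among size-2 covers
Answer: 1, 3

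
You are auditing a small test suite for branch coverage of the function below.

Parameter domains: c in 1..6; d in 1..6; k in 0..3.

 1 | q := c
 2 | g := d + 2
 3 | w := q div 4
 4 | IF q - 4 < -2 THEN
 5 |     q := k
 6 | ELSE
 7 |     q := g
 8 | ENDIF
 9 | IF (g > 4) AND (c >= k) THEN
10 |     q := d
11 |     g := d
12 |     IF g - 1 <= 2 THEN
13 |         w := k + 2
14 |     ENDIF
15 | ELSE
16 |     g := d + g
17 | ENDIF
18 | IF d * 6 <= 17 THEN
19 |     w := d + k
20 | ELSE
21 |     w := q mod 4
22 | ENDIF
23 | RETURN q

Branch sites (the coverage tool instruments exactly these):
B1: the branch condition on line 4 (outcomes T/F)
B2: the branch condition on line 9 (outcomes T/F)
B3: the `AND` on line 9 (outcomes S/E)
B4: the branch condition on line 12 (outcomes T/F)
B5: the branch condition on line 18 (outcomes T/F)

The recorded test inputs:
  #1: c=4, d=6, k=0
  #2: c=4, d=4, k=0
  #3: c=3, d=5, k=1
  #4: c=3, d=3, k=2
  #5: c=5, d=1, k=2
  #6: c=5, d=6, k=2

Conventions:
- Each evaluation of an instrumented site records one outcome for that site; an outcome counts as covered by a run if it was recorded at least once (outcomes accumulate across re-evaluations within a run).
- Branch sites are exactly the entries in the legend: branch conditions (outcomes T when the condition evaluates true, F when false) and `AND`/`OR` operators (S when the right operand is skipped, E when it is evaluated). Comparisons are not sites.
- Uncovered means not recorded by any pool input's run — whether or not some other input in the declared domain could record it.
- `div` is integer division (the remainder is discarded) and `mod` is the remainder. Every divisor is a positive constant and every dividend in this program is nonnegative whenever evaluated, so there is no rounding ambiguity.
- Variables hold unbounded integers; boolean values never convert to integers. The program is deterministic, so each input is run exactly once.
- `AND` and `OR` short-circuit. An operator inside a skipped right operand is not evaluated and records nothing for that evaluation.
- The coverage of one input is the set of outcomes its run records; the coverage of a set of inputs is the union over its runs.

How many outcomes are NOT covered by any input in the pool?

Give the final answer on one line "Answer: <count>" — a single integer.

input #1, c=4, d=6, k=0: events B1->F, B3->E, B2->T, B4->F, B5->F; outcomes B1=F, B2=T, B3=E, B4=F, B5=F
input #2, c=4, d=4, k=0: events B1->F, B3->E, B2->T, B4->F, B5->F; outcomes B1=F, B2=T, B3=E, B4=F, B5=F
input #3, c=3, d=5, k=1: events B1->F, B3->E, B2->T, B4->F, B5->F; outcomes B1=F, B2=T, B3=E, B4=F, B5=F
input #4, c=3, d=3, k=2: events B1->F, B3->E, B2->T, B4->T, B5->F; outcomes B1=F, B2=T, B3=E, B4=T, B5=F
input #5, c=5, d=1, k=2: events B1->F, B3->S, B2->F, B5->T; outcomes B1=F, B2=F, B3=S, B5=T
input #6, c=5, d=6, k=2: events B1->F, B3->E, B2->T, B4->F, B5->F; outcomes B1=F, B2=T, B3=E, B4=F, B5=F
union over the pool: B1=F, B2=T, B2=F, B3=S, B3=E, B4=T, B4=F, B5=T, B5=F
uncovered (1 of 10): B1=T

Answer: 1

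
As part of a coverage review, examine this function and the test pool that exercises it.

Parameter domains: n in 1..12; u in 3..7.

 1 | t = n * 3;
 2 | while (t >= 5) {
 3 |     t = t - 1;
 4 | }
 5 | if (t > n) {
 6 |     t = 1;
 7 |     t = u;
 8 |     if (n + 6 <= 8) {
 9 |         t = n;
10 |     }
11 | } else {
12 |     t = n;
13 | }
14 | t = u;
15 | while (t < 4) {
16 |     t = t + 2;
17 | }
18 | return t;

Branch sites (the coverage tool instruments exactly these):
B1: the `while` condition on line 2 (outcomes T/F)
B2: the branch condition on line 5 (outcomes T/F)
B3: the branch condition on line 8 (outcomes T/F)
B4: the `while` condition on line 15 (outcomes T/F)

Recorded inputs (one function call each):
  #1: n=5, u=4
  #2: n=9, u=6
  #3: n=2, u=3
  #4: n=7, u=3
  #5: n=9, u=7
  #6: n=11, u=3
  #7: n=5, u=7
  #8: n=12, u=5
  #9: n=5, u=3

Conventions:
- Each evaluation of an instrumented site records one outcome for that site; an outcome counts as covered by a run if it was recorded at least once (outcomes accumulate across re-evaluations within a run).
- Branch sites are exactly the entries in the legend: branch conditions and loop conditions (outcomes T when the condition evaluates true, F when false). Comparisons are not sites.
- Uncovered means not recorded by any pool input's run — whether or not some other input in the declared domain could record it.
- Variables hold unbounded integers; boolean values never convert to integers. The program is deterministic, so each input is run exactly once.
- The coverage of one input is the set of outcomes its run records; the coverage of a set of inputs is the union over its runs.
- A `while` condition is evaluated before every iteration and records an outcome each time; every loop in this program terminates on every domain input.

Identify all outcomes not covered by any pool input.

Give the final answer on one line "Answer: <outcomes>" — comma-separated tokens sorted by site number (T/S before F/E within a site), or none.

input #1, n=5, u=4: outcomes B1=T, B1=F, B2=F, B4=F
input #2, n=9, u=6: outcomes B1=T, B1=F, B2=F, B4=F
input #3, n=2, u=3: outcomes B1=T, B1=F, B2=T, B3=T, B4=T, B4=F
input #4, n=7, u=3: outcomes B1=T, B1=F, B2=F, B4=T, B4=F
input #5, n=9, u=7: outcomes B1=T, B1=F, B2=F, B4=F
input #6, n=11, u=3: outcomes B1=T, B1=F, B2=F, B4=T, B4=F
input #7, n=5, u=7: outcomes B1=T, B1=F, B2=F, B4=F
input #8, n=12, u=5: outcomes B1=T, B1=F, B2=F, B4=F
input #9, n=5, u=3: outcomes B1=T, B1=F, B2=F, B4=T, B4=F
union over the pool: B1=T, B1=F, B2=T, B2=F, B3=T, B4=T, B4=F
uncovered (1 of 8): B3=F

Answer: B3=F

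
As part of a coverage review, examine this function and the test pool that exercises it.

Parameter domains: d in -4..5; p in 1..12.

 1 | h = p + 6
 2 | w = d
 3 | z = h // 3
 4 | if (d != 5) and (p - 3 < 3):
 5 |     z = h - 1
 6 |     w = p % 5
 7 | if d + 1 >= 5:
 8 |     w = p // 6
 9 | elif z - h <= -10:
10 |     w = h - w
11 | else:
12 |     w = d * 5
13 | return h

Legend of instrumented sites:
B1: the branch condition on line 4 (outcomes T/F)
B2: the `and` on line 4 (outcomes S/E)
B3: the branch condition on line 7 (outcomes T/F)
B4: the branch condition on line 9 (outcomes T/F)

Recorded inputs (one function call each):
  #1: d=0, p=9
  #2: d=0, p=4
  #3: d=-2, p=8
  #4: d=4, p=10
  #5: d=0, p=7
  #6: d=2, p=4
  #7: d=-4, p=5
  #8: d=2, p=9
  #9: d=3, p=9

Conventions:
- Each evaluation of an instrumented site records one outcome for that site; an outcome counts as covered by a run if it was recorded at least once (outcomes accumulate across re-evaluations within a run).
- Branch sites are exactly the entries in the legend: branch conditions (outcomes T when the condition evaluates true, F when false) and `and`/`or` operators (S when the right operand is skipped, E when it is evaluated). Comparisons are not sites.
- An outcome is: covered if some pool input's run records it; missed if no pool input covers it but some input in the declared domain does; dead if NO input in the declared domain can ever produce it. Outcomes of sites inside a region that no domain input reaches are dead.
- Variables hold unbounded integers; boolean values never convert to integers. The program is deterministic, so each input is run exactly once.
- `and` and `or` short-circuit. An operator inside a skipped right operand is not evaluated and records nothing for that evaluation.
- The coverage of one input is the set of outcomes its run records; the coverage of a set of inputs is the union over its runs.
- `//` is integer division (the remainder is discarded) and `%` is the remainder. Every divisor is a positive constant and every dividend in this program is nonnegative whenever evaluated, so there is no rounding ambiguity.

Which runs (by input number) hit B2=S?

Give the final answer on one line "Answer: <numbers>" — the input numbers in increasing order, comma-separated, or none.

input #1 (d=0, p=9): misses B2=S
input #2 (d=0, p=4): misses B2=S
input #3 (d=-2, p=8): misses B2=S
input #4 (d=4, p=10): misses B2=S
input #5 (d=0, p=7): misses B2=S
input #6 (d=2, p=4): misses B2=S
input #7 (d=-4, p=5): misses B2=S
input #8 (d=2, p=9): misses B2=S
input #9 (d=3, p=9): misses B2=S

Answer: none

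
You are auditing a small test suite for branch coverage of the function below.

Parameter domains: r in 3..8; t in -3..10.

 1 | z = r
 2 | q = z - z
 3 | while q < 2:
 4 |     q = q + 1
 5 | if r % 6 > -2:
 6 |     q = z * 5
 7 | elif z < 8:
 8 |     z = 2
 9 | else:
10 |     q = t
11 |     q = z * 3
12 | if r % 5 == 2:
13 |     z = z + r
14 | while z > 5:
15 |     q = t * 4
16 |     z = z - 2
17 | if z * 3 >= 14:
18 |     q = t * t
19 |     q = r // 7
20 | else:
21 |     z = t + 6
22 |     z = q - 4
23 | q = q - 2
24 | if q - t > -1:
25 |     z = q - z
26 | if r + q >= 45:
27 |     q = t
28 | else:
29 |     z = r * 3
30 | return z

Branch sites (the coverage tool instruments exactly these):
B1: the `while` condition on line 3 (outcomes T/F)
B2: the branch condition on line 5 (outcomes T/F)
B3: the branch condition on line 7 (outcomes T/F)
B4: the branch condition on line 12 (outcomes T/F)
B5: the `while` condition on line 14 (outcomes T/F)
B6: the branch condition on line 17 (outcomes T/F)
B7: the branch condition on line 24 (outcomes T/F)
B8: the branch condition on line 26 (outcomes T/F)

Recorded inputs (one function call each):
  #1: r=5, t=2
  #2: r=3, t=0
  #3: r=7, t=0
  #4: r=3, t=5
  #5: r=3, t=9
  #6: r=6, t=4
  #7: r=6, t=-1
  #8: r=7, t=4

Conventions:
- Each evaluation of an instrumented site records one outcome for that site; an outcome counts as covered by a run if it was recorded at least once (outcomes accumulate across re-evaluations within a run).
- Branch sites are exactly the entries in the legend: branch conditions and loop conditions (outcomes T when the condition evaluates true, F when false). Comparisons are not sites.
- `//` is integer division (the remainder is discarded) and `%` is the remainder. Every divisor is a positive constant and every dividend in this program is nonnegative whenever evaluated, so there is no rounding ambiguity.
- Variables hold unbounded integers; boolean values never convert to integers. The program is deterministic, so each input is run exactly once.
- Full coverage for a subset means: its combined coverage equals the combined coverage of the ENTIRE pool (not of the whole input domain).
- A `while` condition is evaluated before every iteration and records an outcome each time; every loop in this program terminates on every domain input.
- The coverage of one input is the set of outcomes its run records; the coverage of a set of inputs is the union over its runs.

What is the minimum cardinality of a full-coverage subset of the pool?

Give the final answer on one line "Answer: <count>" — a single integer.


input #1, r=5, t=2: outcomes B1=T, B1=F, B2=T, B4=F, B5=F, B6=T, B7=F, B8=F
input #2, r=3, t=0: outcomes B1=T, B1=F, B2=T, B4=F, B5=F, B6=F, B7=T, B8=F
input #3, r=7, t=0: outcomes B1=T, B1=F, B2=T, B4=T, B5=T, B5=F, B6=F, B7=F, B8=F
input #4, r=3, t=5: outcomes B1=T, B1=F, B2=T, B4=F, B5=F, B6=F, B7=T, B8=F
input #5, r=3, t=9: outcomes B1=T, B1=F, B2=T, B4=F, B5=F, B6=F, B7=T, B8=F
input #6, r=6, t=4: outcomes B1=T, B1=F, B2=T, B4=F, B5=T, B5=F, B6=F, B7=T, B8=F
input #7, r=6, t=-1: outcomes B1=T, B1=F, B2=T, B4=F, B5=T, B5=F, B6=F, B7=F, B8=F
input #8, r=7, t=4: outcomes B1=T, B1=F, B2=T, B4=T, B5=T, B5=F, B6=F, B7=T, B8=F
together the pool reaches 12 outcomes: B1=T, B1=F, B2=T, B4=T, B4=F, B5=T, B5=F, B6=T, B6=F, B7=T, B7=F, B8=F
checked all size-1 subsets: none covers 12 outcomes (max 9/12)
at size 2, {1, 8} reaches all 12 outcomes; every lexicographically earlier size-2 subset fails
Answer: 2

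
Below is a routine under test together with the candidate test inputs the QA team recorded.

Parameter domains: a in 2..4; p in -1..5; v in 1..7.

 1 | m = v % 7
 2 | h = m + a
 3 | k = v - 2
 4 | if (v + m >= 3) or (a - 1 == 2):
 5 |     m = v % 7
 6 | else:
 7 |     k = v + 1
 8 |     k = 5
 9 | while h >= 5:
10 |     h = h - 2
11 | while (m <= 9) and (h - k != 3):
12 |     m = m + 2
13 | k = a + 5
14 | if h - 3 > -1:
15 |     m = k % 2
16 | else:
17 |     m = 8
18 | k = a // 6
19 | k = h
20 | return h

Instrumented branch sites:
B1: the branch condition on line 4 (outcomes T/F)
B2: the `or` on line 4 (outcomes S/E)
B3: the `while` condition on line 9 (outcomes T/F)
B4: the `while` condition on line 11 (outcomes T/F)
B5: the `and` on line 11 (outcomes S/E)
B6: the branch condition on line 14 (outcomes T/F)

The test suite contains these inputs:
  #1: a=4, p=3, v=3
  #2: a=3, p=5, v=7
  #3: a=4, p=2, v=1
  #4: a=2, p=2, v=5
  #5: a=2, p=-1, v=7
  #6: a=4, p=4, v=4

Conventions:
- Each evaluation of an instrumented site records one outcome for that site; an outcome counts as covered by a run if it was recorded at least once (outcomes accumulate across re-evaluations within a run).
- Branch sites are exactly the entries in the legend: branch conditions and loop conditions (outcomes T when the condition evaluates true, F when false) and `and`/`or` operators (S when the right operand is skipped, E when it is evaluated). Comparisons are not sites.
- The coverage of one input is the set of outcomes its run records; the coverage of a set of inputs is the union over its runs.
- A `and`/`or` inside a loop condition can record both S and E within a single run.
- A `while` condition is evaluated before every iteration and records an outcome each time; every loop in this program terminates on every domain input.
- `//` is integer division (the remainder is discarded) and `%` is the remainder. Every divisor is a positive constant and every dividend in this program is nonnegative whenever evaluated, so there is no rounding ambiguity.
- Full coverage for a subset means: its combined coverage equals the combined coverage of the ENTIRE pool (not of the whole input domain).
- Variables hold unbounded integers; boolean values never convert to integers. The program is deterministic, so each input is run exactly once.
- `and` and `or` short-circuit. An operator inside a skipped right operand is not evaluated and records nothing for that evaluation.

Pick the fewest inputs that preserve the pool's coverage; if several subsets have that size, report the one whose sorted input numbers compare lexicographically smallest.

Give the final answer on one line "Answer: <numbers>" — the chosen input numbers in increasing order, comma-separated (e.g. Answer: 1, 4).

input #1 (a=4, p=3, v=3): events B2->S, B1->T, B3->T, B3->T, B3->F, B5->E, B4->T, B5->E, B4->T, B5->E, B4->T, B5->E, B4->T, B5->S, ...; covers B1=T, B2=S, B3=T, B3=F, B4=T, B4=F, B5=S, B5=E, B6=T
input #2 (a=3, p=5, v=7): events B2->S, B1->T, B3->F, B5->E, B4->T, B5->E, B4->T, B5->E, B4->T, B5->E, B4->T, B5->E, B4->T, B5->S, ...; covers B1=T, B2=S, B3=F, B4=T, B4=F, B5=S, B5=E, B6=T
input #3 (a=4, p=2, v=1): events B2->E, B1->F, B3->T, B3->F, B5->E, B4->T, B5->E, B4->T, B5->E, B4->T, B5->E, B4->T, B5->E, B4->T, ...; covers B1=F, B2=E, B3=T, B3=F, B4=T, B4=F, B5=S, B5=E, B6=T
input #4 (a=2, p=2, v=5): events B2->S, B1->T, B3->T, B3->T, B3->F, B5->E, B4->T, B5->E, B4->T, B5->E, B4->T, B5->S, B4->F, B6->T; covers B1=T, B2=S, B3=T, B3=F, B4=T, B4=F, B5=S, B5=E, B6=T
input #5 (a=2, p=-1, v=7): events B2->S, B1->T, B3->F, B5->E, B4->T, B5->E, B4->T, B5->E, B4->T, B5->E, B4->T, B5->E, B4->T, B5->S, ...; covers B1=T, B2=S, B3=F, B4=T, B4=F, B5=S, B5=E, B6=F
input #6 (a=4, p=4, v=4): events B2->S, B1->T, B3->T, B3->T, B3->F, B5->E, B4->T, B5->E, B4->T, B5->E, B4->T, B5->S, B4->F, B6->T; covers B1=T, B2=S, B3=T, B3=F, B4=T, B4=F, B5=S, B5=E, B6=T
together the pool reaches 12 outcomes: B1=T, B1=F, B2=S, B2=E, B3=T, B3=F, B4=T, B4=F, B5=S, B5=E, B6=T, B6=F
size 1 is not enough: best union over all size-1 subsets is 9/12
at size 2, {3, 5} reaches all 12 outcomes; every lexicographically earlier size-2 subset fails

Answer: 3, 5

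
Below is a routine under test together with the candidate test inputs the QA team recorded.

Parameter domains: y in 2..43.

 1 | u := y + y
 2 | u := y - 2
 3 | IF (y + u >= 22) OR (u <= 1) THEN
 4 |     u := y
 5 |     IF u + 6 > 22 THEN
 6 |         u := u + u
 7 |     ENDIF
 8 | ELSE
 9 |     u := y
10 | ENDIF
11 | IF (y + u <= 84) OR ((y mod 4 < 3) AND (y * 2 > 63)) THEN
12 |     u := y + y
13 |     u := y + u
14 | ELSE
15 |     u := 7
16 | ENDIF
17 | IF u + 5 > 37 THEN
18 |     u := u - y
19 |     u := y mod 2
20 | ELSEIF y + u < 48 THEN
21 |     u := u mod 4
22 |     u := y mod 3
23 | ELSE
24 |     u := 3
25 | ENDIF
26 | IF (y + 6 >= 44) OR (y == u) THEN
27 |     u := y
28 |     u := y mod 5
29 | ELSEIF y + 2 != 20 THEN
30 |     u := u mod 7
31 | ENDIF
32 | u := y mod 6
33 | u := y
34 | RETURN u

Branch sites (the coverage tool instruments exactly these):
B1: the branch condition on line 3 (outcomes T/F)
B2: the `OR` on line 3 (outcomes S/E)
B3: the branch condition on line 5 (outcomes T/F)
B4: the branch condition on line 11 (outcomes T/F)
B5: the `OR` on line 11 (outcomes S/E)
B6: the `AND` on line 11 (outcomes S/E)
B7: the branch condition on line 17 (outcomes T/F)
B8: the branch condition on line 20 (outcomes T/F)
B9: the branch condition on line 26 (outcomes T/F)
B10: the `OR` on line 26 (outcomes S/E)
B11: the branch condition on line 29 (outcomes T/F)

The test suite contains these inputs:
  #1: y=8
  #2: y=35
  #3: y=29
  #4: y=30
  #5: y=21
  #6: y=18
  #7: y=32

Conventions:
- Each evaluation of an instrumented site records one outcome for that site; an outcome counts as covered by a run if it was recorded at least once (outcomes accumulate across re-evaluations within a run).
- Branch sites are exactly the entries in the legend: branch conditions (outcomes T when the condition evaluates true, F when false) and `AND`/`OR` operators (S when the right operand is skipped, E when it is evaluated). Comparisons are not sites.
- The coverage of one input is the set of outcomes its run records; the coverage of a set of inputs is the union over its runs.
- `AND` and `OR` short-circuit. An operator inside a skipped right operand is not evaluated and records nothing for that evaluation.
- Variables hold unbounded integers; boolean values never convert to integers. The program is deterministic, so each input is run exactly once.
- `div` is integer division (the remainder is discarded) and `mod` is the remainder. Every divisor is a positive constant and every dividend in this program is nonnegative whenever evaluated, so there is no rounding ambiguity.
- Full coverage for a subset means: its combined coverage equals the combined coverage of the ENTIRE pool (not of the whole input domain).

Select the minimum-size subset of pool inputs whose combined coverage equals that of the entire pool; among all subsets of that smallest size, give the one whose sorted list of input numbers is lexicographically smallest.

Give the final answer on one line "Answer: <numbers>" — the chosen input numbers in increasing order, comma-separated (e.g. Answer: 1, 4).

#1 (y=8) -> B2->E, B1->F, B5->S, B4->T, B7->F, B8->T, B10->E, B9->F, B11->T; covered: B1=F, B2=E, B4=T, B5=S, B7=F, B8=T, B9=F, B10=E, B11=T
#2 (y=35) -> B2->S, B1->T, B3->T, B5->E, B6->S, B4->F, B7->F, B8->T, B10->E, B9->F, B11->T; covered: B1=T, B2=S, B3=T, B4=F, B5=E, B6=S, B7=F, B8=T, B9=F, B10=E, B11=T
#3 (y=29) -> B2->S, B1->T, B3->T, B5->E, B6->E, B4->F, B7->F, B8->T, B10->E, B9->F, B11->T; covered: B1=T, B2=S, B3=T, B4=F, B5=E, B6=E, B7=F, B8=T, B9=F, B10=E, B11=T
#4 (y=30) -> B2->S, B1->T, B3->T, B5->E, B6->E, B4->F, B7->F, B8->T, B10->E, B9->F, B11->T; covered: B1=T, B2=S, B3=T, B4=F, B5=E, B6=E, B7=F, B8=T, B9=F, B10=E, B11=T
#5 (y=21) -> B2->S, B1->T, B3->T, B5->S, B4->T, B7->T, B10->E, B9->F, B11->T; covered: B1=T, B2=S, B3=T, B4=T, B5=S, B7=T, B9=F, B10=E, B11=T
#6 (y=18) -> B2->S, B1->T, B3->T, B5->S, B4->T, B7->T, B10->E, B9->F, B11->F; covered: B1=T, B2=S, B3=T, B4=T, B5=S, B7=T, B9=F, B10=E, B11=F
#7 (y=32) -> B2->S, B1->T, B3->T, B5->E, B6->E, B4->T, B7->T, B10->E, B9->F, B11->T; covered: B1=T, B2=S, B3=T, B4=T, B5=E, B6=E, B7=T, B9=F, B10=E, B11=T
the full pool covers 18 outcomes: B1=T, B1=F, B2=S, B2=E, B3=T, B4=T, B4=F, B5=S, B5=E, B6=S, B6=E, B7=T, B7=F, B8=T, B9=F, B10=E, B11=T, B11=F
checked all size-1 subsets: none covers 18 outcomes (max 11/18)
checked all size-2 subsets: none covers 18 outcomes (max 15/18)
checked all size-3 subsets: none covers 18 outcomes (max 17/18)
size 4: inputs {1, 2, 3, 6} cover all 18 outcomes, and no lexicographically smaller subset of this size does

Answer: 1, 2, 3, 6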